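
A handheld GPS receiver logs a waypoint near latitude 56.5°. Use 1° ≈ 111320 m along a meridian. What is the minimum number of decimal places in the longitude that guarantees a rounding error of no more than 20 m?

At 56.5° one degree of longitude covers 111320 × cos 56.5° ≈ 111320 × 0.5519 ≈ 61441.6 m.
With N decimal places the half-ulp bound is 0.5·10⁻ᴺ°, or 0.5·10⁻ᴺ × 61441.6 m on the ground.
Need 0.5 × 61441.6 × 10⁻ᴺ ≤ 20 → 10⁻ᴺ ≤ 6.510e-04, so N ≥ 3.19.
N = 3 would give 30.7 m (too coarse); N = 4 gives 3.07 m ≤ 20 m.

4 decimal places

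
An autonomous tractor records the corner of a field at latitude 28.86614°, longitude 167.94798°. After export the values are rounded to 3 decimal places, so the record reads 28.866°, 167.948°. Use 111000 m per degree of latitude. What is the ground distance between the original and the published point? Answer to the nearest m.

Δlat = 28.86614 − 28.866 = +0.00014°; Δlon = 167.94798 − 167.948 = -0.00002°.
North–south shift: 0.00014 × 111000 = 15.54 m.
E–W at 28.866°: -0.00002° × 111000 × cos 28.866° = -0.00002 × 111000 × 0.8758 ≈ -1.94417 m.
Hypotenuse of the two orthogonal shifts: √(15.54² + 1.94417²) = 15.6611 m.

16 m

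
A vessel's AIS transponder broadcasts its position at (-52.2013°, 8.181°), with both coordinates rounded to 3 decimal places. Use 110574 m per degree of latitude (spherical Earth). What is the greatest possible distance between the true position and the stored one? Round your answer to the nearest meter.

Rounding to 3 decimal places leaves each coordinate within ±0.0005° of the true value.
N–S: 0.0005° × 110574 m/° = 55.287 m.
East–west component at 52.2013°: 0.0005° × 110574 × cos 52.2013° ≈ 0.0005 × 67769.6 ≈ 33.8848 m.
The two errors are perpendicular, so the maximum displacement is √(55.287² + 33.8848²) ≈ 64.8447 m.

65 meters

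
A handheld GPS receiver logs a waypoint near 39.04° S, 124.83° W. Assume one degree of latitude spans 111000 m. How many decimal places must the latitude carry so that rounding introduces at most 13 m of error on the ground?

4

One degree of latitude covers 111000 m.
Rounding to N decimal places gives at most 0.5 × 10⁻ᴺ degrees of error, i.e. 0.5 × 10⁻ᴺ × 111000 m.
Setting 55500 × 10⁻ᴺ ≤ 13 gives 10ᴺ ≥ 4269, i.e. N ≥ 3.63.
So 4 decimal places suffice (5.55 m); 3 would allow up to 55.5 m.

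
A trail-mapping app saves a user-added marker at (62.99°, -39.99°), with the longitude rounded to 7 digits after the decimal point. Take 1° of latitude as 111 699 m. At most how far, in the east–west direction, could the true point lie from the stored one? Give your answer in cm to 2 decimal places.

Rounding to 7 decimal places leaves the longitude within ±5e-08° of the true value.
One degree of longitude at 62.99° is 111699 × cos 62.99° ≈ 111699 × 0.4541 = 50727.7 m.
Maximum E–W displacement: 5e-08 × 50727.7 = 0.00253638 m.
That is 0.00253638 m = 0.25364 cm.

0.25 cm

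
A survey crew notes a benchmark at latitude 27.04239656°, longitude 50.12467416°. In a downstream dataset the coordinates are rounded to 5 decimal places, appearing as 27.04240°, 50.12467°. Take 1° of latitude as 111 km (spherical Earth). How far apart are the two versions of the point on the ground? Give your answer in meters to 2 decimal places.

0.56 meters

Δlat = 27.04239656 − 27.04240 = -0.00000344°; Δlon = 50.12467416 − 50.12467 = +0.00000416°.
North–south shift: -0.00000344 × 111000 = -0.38184 m.
East–west at this latitude: 0.00000416° × 111000 × cos 27.0424° ≈ 0.00000416 × 98864.4 = 0.411276 m.
Distance: √(0.38184² + 0.411276²) ≈ 0.561204 m.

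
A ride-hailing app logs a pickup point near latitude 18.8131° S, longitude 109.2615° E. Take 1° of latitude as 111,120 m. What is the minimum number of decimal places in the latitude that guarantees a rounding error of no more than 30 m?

One degree of latitude covers 111120 m.
Rounding to N decimal places gives at most 0.5 × 10⁻ᴺ degrees of error, i.e. 0.5 × 10⁻ᴺ × 111120 m.
Need 0.5 × 111120 × 10⁻ᴺ ≤ 30 → 10⁻ᴺ ≤ 5.400e-04, so N ≥ 3.27.
So 4 decimal places suffice (5.56 m); 3 would allow up to 55.6 m.

4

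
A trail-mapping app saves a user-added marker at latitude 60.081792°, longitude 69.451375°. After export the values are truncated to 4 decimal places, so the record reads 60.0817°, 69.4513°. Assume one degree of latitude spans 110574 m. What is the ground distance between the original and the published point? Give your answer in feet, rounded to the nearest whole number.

Δlat = 60.081792 − 60.0817 = +0.000092°; Δlon = 69.451375 − 69.4513 = +0.000075°.
North–south shift: 0.000092 × 110574 = 10.1728 m.
E–W at 60.0817°: 0.000075° × 110574 × cos 60.0817° = 0.000075 × 110574 × 0.4988 ≈ 4.13628 m.
Distance: √(10.1728² + 4.13628²) ≈ 10.9816 m.
Converting: 10.9816 m × 3.2808 ft/m ≈ 36.029 ft.

36 feet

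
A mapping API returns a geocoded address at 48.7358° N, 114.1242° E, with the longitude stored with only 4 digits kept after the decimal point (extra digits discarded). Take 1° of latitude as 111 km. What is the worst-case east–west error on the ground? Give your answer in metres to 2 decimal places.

7.32 metres

Truncating at 4 decimal places can drop up to a full unit in the last place, so the longitude may be off by as much as 0.0001°.
One degree of longitude at 48.7358° is 111000 × cos 48.7358° ≈ 111000 × 0.6595 = 73208.1 m.
Maximum E–W displacement: 0.0001 × 73208.1 = 7.32081 m.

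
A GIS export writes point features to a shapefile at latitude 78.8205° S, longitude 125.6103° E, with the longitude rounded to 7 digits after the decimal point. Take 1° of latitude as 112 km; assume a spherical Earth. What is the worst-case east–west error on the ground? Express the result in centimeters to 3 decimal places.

Rounding to 7 decimal places leaves the longitude within ±5e-08° of the true value.
One degree of longitude at 78.8205° is 112000 × cos 78.8205° ≈ 112000 × 0.1939 = 21714.9 m.
So at most 5e-08° × 21714.9 ≈ 0.00108575 m east–west.
That is 0.00108575 m = 0.10857 cm.

0.109 centimeters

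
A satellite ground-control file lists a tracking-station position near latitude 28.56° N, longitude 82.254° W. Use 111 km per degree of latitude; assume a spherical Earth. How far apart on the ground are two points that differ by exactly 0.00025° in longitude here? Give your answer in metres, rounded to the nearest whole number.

24 metres

0.00025° of longitude at 28.56° is 0.00025 × 111000 × cos 28.56° ≈ 0.00025 × 97493.2 = 24.3733 m.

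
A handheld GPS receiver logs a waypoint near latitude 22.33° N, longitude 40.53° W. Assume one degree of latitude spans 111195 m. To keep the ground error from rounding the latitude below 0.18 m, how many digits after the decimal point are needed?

One degree of latitude covers 111195 m.
N decimal places → at most half a unit in the last place, 0.5 × 10⁻ᴺ° = 111195/2 × 10⁻ᴺ m.
Setting 55597.5 × 10⁻ᴺ ≤ 0.18 gives 10ᴺ ≥ 3.089e+05, i.e. N ≥ 5.49.
So 6 decimal places suffice (0.0556 m); 5 would allow up to 0.556 m.

6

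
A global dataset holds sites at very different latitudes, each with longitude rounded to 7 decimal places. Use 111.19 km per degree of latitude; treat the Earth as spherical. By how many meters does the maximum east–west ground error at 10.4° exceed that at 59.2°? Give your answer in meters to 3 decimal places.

0.003 meters

Rounding to 7 decimal places leaves the longitude within ±5e-08° of the true value.
Error at 10.4° = 5e-08° × 111190 × cos 10.4° ≈ 0.0055595 × 0.9836 = 0.0054682 m.
At 59.2°: 5e-08° × 111190 × cos 59.2° = 5e-08 × 111190 × 0.5120 ≈ 0.0028467 m.
Difference: 0.0054682 − 0.0028467 = 0.0026215 m.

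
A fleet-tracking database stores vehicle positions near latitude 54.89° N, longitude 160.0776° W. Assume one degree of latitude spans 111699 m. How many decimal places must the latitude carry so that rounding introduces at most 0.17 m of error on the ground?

One degree of latitude covers 111699 m.
With N decimal places the half-ulp bound is 0.5·10⁻ᴺ°, or 0.5·10⁻ᴺ × 111699 m on the ground.
Need 0.5 × 111699 × 10⁻ᴺ ≤ 0.17 → 10⁻ᴺ ≤ 3.044e-06, so N ≥ 5.52.
N = 5 would give 0.558 m (too coarse); N = 6 gives 0.0558 m ≤ 0.17 m.

6 decimal places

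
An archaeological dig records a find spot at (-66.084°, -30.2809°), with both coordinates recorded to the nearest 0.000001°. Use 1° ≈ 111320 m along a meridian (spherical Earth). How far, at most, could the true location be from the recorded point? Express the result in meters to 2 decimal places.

Rounding to 6 decimal places leaves each coordinate within ±5e-07° of the true value.
N–S: 5e-07° × 111320 m/° = 0.05566 m.
E–W at 66.084°: 5e-07° × 111320 × cos 66.084° = 5e-07 × 111320 × 0.4054 ≈ 0.0225644 m.
Combining orthogonally: (0.05566² + 0.0225644²)^½ ≈ 0.0600599 m.

0.06 meters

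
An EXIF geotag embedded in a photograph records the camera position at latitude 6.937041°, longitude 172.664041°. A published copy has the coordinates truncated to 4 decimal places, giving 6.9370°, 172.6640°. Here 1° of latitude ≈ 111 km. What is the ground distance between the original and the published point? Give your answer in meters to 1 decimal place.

The latitude changed by +0.000041° and the longitude by +0.000041°.
N–S: 0.000041° × 111000 m/° = 4.551 m.
East–west at this latitude: 0.000041° × 111000 × cos 6.937° ≈ 0.000041 × 110187 = 4.51768 m.
Hypotenuse of the two orthogonal shifts: √(4.551² + 4.51768²) = 6.41257 m.

6.4 meters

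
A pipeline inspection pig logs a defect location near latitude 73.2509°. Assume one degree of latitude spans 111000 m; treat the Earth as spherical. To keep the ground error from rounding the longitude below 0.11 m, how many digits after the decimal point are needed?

At 73.2509° one degree of longitude covers 111000 × cos 73.2509° ≈ 111000 × 0.2882 ≈ 31988.1 m.
N decimal places → at most half a unit in the last place, 0.5 × 10⁻ᴺ° = 31988.1/2 × 10⁻ᴺ m.
Need 0.5 × 31988.1 × 10⁻ᴺ ≤ 0.11 → 10⁻ᴺ ≤ 6.878e-06, so N ≥ 5.16.
So 6 decimal places suffice (0.016 m); 5 would allow up to 0.16 m.

6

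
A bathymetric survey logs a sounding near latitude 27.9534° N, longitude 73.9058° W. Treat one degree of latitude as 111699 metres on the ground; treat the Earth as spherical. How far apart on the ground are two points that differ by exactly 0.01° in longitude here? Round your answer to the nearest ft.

3237 ft

One degree of longitude here spans 111699 × cos 27.9534° = 111699 × 0.8833 ≈ 98667 m; 0.01° of that is 986.67 m.
In feet: 986.67 m ÷ 0.3048 ≈ 3237.1 ft.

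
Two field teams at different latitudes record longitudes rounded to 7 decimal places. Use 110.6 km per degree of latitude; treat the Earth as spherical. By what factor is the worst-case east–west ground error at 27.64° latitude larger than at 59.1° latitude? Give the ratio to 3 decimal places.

Rounding to 7 decimal places leaves the longitude within ±5e-08° of the true value.
Error at 27.64° = 5e-08° × 110600 × cos 27.64° ≈ 0.00553 × 0.8859 = 0.0048989 m.
At 59.1°: 5e-08° × 110600 × cos 59.1° = 5e-08 × 110600 × 0.5135 ≈ 0.0028399 m.
Ratio: 0.0048989 / 0.0028399 = cos 27.64° / cos 59.1° ≈ 1.7250.

1.725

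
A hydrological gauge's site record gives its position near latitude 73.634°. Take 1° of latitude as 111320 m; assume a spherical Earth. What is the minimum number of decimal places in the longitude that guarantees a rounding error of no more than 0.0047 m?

7 decimal places

At 73.634° one degree of longitude covers 111320 × cos 73.634° ≈ 111320 × 0.2818 ≈ 31366.9 m.
With N decimal places the half-ulp bound is 0.5·10⁻ᴺ°, or 0.5·10⁻ᴺ × 31366.9 m on the ground.
Need 0.5 × 31366.9 × 10⁻ᴺ ≤ 0.0047 → 10⁻ᴺ ≤ 2.997e-07, so N ≥ 6.52.
So 7 decimal places suffice (0.00157 m); 6 would allow up to 0.0157 m.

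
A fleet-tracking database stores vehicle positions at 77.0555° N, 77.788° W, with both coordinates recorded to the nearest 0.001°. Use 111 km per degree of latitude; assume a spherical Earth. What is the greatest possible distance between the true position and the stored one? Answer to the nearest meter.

Rounding to 3 decimal places leaves each coordinate within ±0.0005° of the true value.
N–S: 0.0005° × 111000 m/° = 55.5 m.
E–W at 77.0555°: 0.0005° × 111000 × cos 77.0555° = 0.0005 × 111000 × 0.2240 ≈ 12.4324 m.
Worst case both components are at the extreme and orthogonal: √(55.5² + 12.4324²) ≈ 56.8754 m.

57 meters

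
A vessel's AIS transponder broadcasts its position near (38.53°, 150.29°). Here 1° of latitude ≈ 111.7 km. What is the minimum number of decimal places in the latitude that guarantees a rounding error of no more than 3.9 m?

One degree of latitude covers 111700 m.
With N decimal places the half-ulp bound is 0.5·10⁻ᴺ°, or 0.5·10⁻ᴺ × 111700 m on the ground.
Setting 55850 × 10⁻ᴺ ≤ 3.9 gives 10ᴺ ≥ 1.432e+04, i.e. N ≥ 4.16.
N = 4 would give 5.58 m (too coarse); N = 5 gives 0.558 m ≤ 3.9 m.

5 decimal places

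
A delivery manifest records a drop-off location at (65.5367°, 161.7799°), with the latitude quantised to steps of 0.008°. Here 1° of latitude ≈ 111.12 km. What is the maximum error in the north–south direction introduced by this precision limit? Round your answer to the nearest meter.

With a 0.008° grid the true value lies within half a step, ±0.008°/2 = ±0.004°, of the stored one.
North–south distance: 0.004° × 111120 m/° = 444.48 m.

444 meters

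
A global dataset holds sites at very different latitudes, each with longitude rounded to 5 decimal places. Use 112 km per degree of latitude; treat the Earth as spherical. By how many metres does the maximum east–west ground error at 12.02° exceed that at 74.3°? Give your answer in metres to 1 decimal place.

0.4 metres

Rounding to 5 decimal places leaves the longitude within ±5e-06° of the true value.
Error at 12.02° = 5e-06° × 112000 × cos 12.02° ≈ 0.56 × 0.9781 = 0.54772 m.
At 74.3°: 5e-06° × 112000 × cos 74.3° = 5e-06 × 112000 × 0.2706 ≈ 0.15154 m.
So the lower-latitude error exceeds the higher by 0.54772 − 0.15154 = 0.39619 m.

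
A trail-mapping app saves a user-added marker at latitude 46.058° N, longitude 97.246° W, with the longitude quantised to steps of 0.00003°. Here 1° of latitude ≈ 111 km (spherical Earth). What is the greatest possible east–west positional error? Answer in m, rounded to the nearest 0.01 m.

With a 0.00003° grid the true value lies within half a step, ±0.00003°/2 = ±1.5e-05°, of the stored one.
At latitude 46.058° a degree of longitude spans 111000 m × cos 46.058° = 111000 × 0.6939 ≈ 77026.2 m.
So at most 1.5e-05° × 77026.2 ≈ 1.15539 m east–west.

1.16 m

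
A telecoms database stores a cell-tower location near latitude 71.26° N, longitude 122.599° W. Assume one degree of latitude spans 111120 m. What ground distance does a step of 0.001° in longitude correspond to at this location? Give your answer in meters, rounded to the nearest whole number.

36 meters

0.001° of longitude at 71.26° is 0.001 × 111120 × cos 71.26° ≈ 0.001 × 35700 = 35.7 m.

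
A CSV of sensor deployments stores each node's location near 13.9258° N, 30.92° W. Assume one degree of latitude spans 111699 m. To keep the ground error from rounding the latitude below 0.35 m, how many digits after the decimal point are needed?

One degree of latitude covers 111699 m.
N decimal places → at most half a unit in the last place, 0.5 × 10⁻ᴺ° = 111699/2 × 10⁻ᴺ m.
Need 0.5 × 111699 × 10⁻ᴺ ≤ 0.35 → 10⁻ᴺ ≤ 6.267e-06, so N ≥ 5.20.
N = 5 would give 0.558 m (too coarse); N = 6 gives 0.0558 m ≤ 0.35 m.

6 decimal places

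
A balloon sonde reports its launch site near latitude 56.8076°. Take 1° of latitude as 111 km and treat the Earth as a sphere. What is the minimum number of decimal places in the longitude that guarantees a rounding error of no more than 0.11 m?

At 56.8076° one degree of longitude covers 111000 × cos 56.8076° ≈ 111000 × 0.5475 ≈ 60767.2 m.
N decimal places → at most half a unit in the last place, 0.5 × 10⁻ᴺ° = 60767.2/2 × 10⁻ᴺ m.
Need 0.5 × 60767.2 × 10⁻ᴺ ≤ 0.11 → 10⁻ᴺ ≤ 3.620e-06, so N ≥ 5.44.
At 5 places the error can reach 0.304 m, but 6 places keeps it to 0.0304 m.

6 decimal places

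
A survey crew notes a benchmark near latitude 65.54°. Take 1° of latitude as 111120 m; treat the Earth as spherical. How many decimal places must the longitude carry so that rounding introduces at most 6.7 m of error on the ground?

4 decimal places

At 65.54° one degree of longitude covers 111120 × cos 65.54° ≈ 111120 × 0.4141 ≈ 46010.1 m.
With N decimal places the half-ulp bound is 0.5·10⁻ᴺ°, or 0.5·10⁻ᴺ × 46010.1 m on the ground.
Need 0.5 × 46010.1 × 10⁻ᴺ ≤ 6.7 → 10⁻ᴺ ≤ 2.912e-04, so N ≥ 3.54.
So 4 decimal places suffice (2.3 m); 3 would allow up to 23 m.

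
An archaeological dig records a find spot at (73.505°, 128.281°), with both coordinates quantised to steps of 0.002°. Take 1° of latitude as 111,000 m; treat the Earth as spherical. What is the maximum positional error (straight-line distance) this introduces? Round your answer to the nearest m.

With a 0.002° grid the true value lies within half a step, ±0.002°/2 = ±0.001°, of the stored one.
N–S: 0.001° × 111000 m/° = 111 m.
East–west component at 73.505°: 0.001° × 111000 × cos 73.505° ≈ 0.001 × 31516.4 ≈ 31.5164 m.
Worst case both components are at the extreme and orthogonal: √(111² + 31.5164²) ≈ 115.388 m.

115 m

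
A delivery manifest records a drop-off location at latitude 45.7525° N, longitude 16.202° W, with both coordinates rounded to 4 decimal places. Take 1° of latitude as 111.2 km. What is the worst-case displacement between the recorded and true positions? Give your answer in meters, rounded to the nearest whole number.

7 meters

Rounding to 4 decimal places leaves each coordinate within ±5e-05° of the true value.
N–S: 5e-05° × 111200 m/° = 5.56 m.
East–west component at 45.7525°: 5e-05° × 111200 × cos 45.7525° ≈ 5e-05 × 77590.8 ≈ 3.87954 m.
Combining orthogonally: (5.56² + 3.87954²)^½ ≈ 6.77971 m.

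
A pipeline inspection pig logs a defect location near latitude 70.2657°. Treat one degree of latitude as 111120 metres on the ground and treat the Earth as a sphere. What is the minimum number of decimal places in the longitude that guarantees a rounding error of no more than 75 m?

3

At 70.2657° one degree of longitude covers 111120 × cos 70.2657° ≈ 111120 × 0.3377 ≈ 37520.6 m.
N decimal places → at most half a unit in the last place, 0.5 × 10⁻ᴺ° = 37520.6/2 × 10⁻ᴺ m.
Need 0.5 × 37520.6 × 10⁻ᴺ ≤ 75 → 10⁻ᴺ ≤ 3.998e-03, so N ≥ 2.40.
N = 2 would give 188 m (too coarse); N = 3 gives 18.8 m ≤ 75 m.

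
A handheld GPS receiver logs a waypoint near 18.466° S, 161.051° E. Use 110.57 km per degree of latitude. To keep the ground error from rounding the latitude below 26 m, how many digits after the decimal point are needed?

One degree of latitude covers 110570 m.
With N decimal places the half-ulp bound is 0.5·10⁻ᴺ°, or 0.5·10⁻ᴺ × 110570 m on the ground.
Setting 55285 × 10⁻ᴺ ≤ 26 gives 10ᴺ ≥ 2126, i.e. N ≥ 3.33.
At 3 places the error can reach 55.3 m, but 4 places keeps it to 5.53 m.

4 decimal places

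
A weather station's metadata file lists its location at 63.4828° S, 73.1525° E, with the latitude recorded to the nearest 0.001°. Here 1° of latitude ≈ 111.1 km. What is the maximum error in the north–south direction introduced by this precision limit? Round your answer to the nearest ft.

182 ft

Rounding to 3 decimal places leaves the latitude within ±0.0005° of the true value.
North–south distance: 0.0005° × 111100 m/° = 55.55 m.
In feet: 55.55 m ÷ 0.3048 ≈ 182.25 ft.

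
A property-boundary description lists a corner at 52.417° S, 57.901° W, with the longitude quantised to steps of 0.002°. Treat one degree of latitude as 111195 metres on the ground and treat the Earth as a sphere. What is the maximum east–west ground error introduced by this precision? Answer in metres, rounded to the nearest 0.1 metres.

67.8 metres

With a 0.002° grid the true value lies within half a step, ±0.002°/2 = ±0.001°, of the stored one.
One degree of longitude at 52.417° is 111195 × cos 52.417° ≈ 111195 × 0.6099 = 67818.9 m.
Maximum E–W displacement: 0.001 × 67818.9 = 67.8189 m.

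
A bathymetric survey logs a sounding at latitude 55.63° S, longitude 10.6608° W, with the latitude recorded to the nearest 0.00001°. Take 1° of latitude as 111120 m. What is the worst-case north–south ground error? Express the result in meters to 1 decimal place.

0.6 meters

Rounding to 5 decimal places leaves the latitude within ±5e-06° of the true value.
North–south distance: 5e-06° × 111120 m/° = 0.5556 m.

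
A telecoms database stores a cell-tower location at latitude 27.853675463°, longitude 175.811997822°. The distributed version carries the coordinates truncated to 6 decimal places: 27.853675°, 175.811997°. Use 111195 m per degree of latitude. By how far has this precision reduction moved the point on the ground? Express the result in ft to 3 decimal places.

The latitude changed by +0.000000463° and the longitude by +0.000000822°.
N–S: 0.000000463° × 111195 m/° = 0.0514833 m.
East–west at this latitude: 0.000000822° × 111195 × cos 27.8537° ≈ 0.000000822 × 98312.4 = 0.0808128 m.
Distance: √(0.0514833² + 0.0808128²) ≈ 0.0958187 m.
In feet: 0.0958187 m ÷ 0.3048 ≈ 0.31437 ft.

0.314 ft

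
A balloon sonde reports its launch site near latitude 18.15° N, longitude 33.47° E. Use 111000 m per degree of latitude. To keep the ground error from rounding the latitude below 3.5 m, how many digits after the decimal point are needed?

One degree of latitude covers 111000 m.
With N decimal places the half-ulp bound is 0.5·10⁻ᴺ°, or 0.5·10⁻ᴺ × 111000 m on the ground.
Setting 55500 × 10⁻ᴺ ≤ 3.5 gives 10ᴺ ≥ 1.586e+04, i.e. N ≥ 4.20.
At 4 places the error can reach 5.55 m, but 5 places keeps it to 0.555 m.

5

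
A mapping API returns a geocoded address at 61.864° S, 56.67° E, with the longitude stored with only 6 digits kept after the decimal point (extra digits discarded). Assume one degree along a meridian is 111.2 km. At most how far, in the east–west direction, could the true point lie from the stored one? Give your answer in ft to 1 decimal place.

Truncating at 6 decimal places can drop up to a full unit in the last place, so the longitude may be off by as much as 1e-06°.
At latitude 61.864° a degree of longitude spans 111200 m × cos 61.864° = 111200 × 0.4716 ≈ 52438.1 m.
So at most 1e-06° × 52438.1 ≈ 0.0524381 m east–west.
In feet: 0.0524381 m ÷ 0.3048 ≈ 0.17204 ft.

0.2 ft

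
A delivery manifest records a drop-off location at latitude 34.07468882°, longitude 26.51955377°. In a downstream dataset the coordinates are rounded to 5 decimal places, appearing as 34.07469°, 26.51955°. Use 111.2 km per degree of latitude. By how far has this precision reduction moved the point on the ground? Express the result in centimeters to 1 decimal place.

Δlat = 34.07468882 − 34.07469 = -0.00000118°; Δlon = 26.51955377 − 26.51955 = +0.00000377°.
N–S: -0.00000118° × 111200 m/° = -0.131216 m.
E–W at 34.0747°: 0.00000377° × 111200 × cos 34.0747° = 0.00000377 × 111200 × 0.8283 ≈ 0.347247 m.
Hypotenuse of the two orthogonal shifts: √(0.131216² + 0.347247²) = 0.371211 m.
That is 0.371211 m = 37.121 cm.

37.1 centimeters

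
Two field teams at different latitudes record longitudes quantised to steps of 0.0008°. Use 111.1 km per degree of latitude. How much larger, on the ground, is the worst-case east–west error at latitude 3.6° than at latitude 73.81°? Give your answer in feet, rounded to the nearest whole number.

With a 0.0008° grid the true value lies within half a step, ±0.0008°/2 = ±0.0004°, of the stored one.
Error at 3.6° = 0.0004° × 111100 × cos 3.6° ≈ 44.44 × 0.9980 = 44.352 m.
Error at 73.81° = 0.0004° × 111100 × cos 73.81° ≈ 44.44 × 0.2788 = 12.391 m.
So the lower-latitude error exceeds the higher by 44.352 − 12.391 = 31.961 m.
In feet: 31.9614 m ÷ 0.3048 ≈ 104.86 ft.

105 feet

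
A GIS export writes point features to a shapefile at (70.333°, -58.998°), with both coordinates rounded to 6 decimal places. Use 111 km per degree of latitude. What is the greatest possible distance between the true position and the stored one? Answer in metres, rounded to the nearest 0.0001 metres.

Rounding to 6 decimal places leaves each coordinate within ±5e-07° of the true value.
Latitude error → 5e-07 × 111000 = 0.0555 m along the meridian.
Longitude error → 5e-07 × 111000 × cos 70.333° = 5e-07 × 111000 × 0.3366 ≈ 0.0186787 m.
Combining orthogonally: (0.0555² + 0.0186787²)^½ ≈ 0.0585589 m.

0.0586 metres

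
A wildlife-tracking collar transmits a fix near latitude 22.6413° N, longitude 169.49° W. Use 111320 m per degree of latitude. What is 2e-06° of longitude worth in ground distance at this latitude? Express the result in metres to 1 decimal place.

2e-06° of longitude at 22.6413° is 2e-06 × 111320 × cos 22.6413° ≈ 2e-06 × 102741 = 0.205482 m.

0.2 metres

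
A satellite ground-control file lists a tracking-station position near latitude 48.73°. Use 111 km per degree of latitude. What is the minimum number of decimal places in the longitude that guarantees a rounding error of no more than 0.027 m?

7

At 48.73° one degree of longitude covers 111000 × cos 48.73° ≈ 111000 × 0.6596 ≈ 73216.5 m.
N decimal places → at most half a unit in the last place, 0.5 × 10⁻ᴺ° = 73216.5/2 × 10⁻ᴺ m.
Setting 36608.3 × 10⁻ᴺ ≤ 0.027 gives 10ᴺ ≥ 1.356e+06, i.e. N ≥ 6.13.
N = 6 would give 0.0366 m (too coarse); N = 7 gives 0.00366 m ≤ 0.027 m.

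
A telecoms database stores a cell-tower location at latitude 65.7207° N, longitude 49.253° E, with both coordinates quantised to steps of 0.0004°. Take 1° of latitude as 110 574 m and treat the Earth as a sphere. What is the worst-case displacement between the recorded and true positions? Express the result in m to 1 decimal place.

With a 0.0004° grid the true value lies within half a step, ±0.0004°/2 = ±0.0002°, of the stored one.
Latitude error → 0.0002 × 110574 = 22.1148 m along the meridian.
Longitude error → 0.0002 × 110574 × cos 65.7207° = 0.0002 × 110574 × 0.4112 ≈ 9.09328 m.
Combining orthogonally: (22.1148² + 9.09328²)^½ ≈ 23.9113 m.

23.9 m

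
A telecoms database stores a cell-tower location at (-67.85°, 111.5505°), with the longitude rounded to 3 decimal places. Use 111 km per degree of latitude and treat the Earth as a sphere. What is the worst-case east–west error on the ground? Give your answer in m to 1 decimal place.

20.9 m

Rounding to 3 decimal places leaves the longitude within ±0.0005° of the true value.
One degree of longitude at 67.85° is 111000 × cos 67.85° ≈ 111000 × 0.3770 = 41850.6 m.
East–west error: 0.0005° × 41850.6 m/° ≈ 20.9253 m.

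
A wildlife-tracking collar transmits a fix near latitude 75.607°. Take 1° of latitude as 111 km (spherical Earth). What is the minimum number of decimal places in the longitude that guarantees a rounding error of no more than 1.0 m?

5

At 75.607° one degree of longitude covers 111000 × cos 75.607° ≈ 111000 × 0.2486 ≈ 27591.4 m.
Rounding to N decimal places gives at most 0.5 × 10⁻ᴺ degrees of error, i.e. 0.5 × 10⁻ᴺ × 27591.4 m.
Setting 13795.7 × 10⁻ᴺ ≤ 1.0 gives 10ᴺ ≥ 1.38e+04, i.e. N ≥ 4.14.
At 4 places the error can reach 1.38 m, but 5 places keeps it to 0.138 m.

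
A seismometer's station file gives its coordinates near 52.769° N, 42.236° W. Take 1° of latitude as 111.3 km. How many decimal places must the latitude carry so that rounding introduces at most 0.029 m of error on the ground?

One degree of latitude covers 111300 m.
With N decimal places the half-ulp bound is 0.5·10⁻ᴺ°, or 0.5·10⁻ᴺ × 111300 m on the ground.
Setting 55650 × 10⁻ᴺ ≤ 0.029 gives 10ᴺ ≥ 1.919e+06, i.e. N ≥ 6.28.
So 7 decimal places suffice (0.00556 m); 6 would allow up to 0.0556 m.

7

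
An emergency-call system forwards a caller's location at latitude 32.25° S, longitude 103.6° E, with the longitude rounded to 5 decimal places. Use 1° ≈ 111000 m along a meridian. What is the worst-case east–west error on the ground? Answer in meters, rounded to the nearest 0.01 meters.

Rounding to 5 decimal places leaves the longitude within ±5e-06° of the true value.
One degree of longitude at 32.25° is 111000 × cos 32.25° ≈ 111000 × 0.8457 = 93875.8 m.
Maximum E–W displacement: 5e-06 × 93875.8 = 0.469379 m.

0.47 meters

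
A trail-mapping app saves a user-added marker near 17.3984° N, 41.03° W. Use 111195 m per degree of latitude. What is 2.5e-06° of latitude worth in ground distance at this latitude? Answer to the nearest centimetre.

28 centimetres

Along a meridian 2.5e-06° is 2.5e-06 × 111195 = 0.277987 m.
That is 0.277987 m = 27.799 cm.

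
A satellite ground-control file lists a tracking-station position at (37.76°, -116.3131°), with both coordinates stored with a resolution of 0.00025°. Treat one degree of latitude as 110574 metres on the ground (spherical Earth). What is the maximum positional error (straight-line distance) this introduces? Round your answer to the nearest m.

With a 0.00025° grid the true value lies within half a step, ±0.00025°/2 = ±0.000125°, of the stored one.
Latitude error → 0.000125 × 110574 = 13.8217 m along the meridian.
Longitude error → 0.000125 × 110574 × cos 37.76° = 0.000125 × 110574 × 0.7906 ≈ 10.9272 m.
The two errors are perpendicular, so the maximum displacement is √(13.8217² + 10.9272²) ≈ 17.6195 m.

18 m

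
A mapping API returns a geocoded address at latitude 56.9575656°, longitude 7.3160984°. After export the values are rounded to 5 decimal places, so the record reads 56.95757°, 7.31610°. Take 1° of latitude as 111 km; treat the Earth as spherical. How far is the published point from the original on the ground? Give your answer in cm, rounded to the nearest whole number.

The latitude changed by -0.0000044° and the longitude by -0.0000016°.
N–S: -0.0000044° × 111000 m/° = -0.4884 m.
E–W at 56.9576°: -0.0000016° × 111000 × cos 56.9576° = -0.0000016 × 111000 × 0.5453 ≈ -0.0968382 m.
Combined displacement = (0.4884² + 0.0968382²)^½ ≈ 0.497908 m.
That is 0.497908 m = 49.791 cm.

50 cm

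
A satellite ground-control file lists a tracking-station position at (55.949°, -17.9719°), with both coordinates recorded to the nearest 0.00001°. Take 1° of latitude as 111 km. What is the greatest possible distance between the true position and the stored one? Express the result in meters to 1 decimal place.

0.6 meters

Rounding to 5 decimal places leaves each coordinate within ±5e-06° of the true value.
North–south component: 5e-06° × 111000 = 0.555 m.
East–west component at 55.949°: 5e-06° × 111000 × cos 55.949° ≈ 5e-06 × 62152.3 ≈ 0.310761 m.
Worst case both components are at the extreme and orthogonal: √(0.555² + 0.310761²) ≈ 0.63608 m.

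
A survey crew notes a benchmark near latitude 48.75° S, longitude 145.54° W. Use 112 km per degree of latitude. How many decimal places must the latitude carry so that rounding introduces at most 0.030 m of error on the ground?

One degree of latitude covers 112000 m.
N decimal places → at most half a unit in the last place, 0.5 × 10⁻ᴺ° = 112000/2 × 10⁻ᴺ m.
Need 0.5 × 112000 × 10⁻ᴺ ≤ 0.030 → 10⁻ᴺ ≤ 5.357e-07, so N ≥ 6.27.
At 6 places the error can reach 0.056 m, but 7 places keeps it to 0.0056 m.

7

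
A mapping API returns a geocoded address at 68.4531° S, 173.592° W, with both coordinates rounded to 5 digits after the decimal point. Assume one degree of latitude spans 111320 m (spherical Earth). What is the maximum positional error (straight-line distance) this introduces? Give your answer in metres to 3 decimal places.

Rounding to 5 decimal places leaves each coordinate within ±5e-06° of the true value.
North–south component: 5e-06° × 111320 = 0.5566 m.
East–west component at 68.4531°: 5e-06° × 111320 × cos 68.4531° ≈ 5e-06 × 40883.7 ≈ 0.204418 m.
Worst case both components are at the extreme and orthogonal: √(0.5566² + 0.204418²) ≈ 0.592951 m.

0.593 metres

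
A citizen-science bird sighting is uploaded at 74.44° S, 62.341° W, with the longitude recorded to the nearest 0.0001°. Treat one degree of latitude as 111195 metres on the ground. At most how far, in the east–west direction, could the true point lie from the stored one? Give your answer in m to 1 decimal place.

1.5 m

Rounding to 4 decimal places leaves the longitude within ±5e-05° of the true value.
One degree of longitude at 74.44° is 111195 × cos 74.44° ≈ 111195 × 0.2682 = 29827.8 m.
Maximum E–W displacement: 5e-05 × 29827.8 = 1.49139 m.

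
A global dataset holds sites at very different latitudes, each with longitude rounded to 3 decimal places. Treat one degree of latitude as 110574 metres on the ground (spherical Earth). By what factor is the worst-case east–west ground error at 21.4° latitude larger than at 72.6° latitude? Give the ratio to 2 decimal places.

Rounding to 3 decimal places leaves the longitude within ±0.0005° of the true value.
Error at 21.4° = 0.0005° × 110574 × cos 21.4° ≈ 55.287 × 0.9311 = 51.475 m.
Error at 72.6° = 0.0005° × 110574 × cos 72.6° ≈ 55.287 × 0.2990 = 16.533 m.
The ratio reduces to cos 21.4° / cos 72.6° = 0.9311/0.2990 ≈ 3.1135.

3.11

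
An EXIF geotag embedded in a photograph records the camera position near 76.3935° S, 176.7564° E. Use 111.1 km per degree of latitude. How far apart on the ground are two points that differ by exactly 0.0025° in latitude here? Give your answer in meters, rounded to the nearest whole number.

278 meters

Along a meridian 0.0025° is 0.0025 × 111100 = 277.75 m.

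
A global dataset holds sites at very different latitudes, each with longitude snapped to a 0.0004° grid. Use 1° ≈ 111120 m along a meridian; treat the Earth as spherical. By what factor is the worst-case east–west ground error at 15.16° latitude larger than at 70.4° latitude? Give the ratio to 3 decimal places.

2.877

With a 0.0004° grid the true value lies within half a step, ±0.0004°/2 = ±0.0002°, of the stored one.
Error at 15.16° = 0.0002° × 111120 × cos 15.16° ≈ 22.224 × 0.9652 = 21.451 m.
Error at 70.4° = 0.0002° × 111120 × cos 70.4° ≈ 22.224 × 0.3355 = 7.4551 m.
Ratio: 21.451 / 7.4551 = cos 15.16° / cos 70.4° ≈ 2.8773.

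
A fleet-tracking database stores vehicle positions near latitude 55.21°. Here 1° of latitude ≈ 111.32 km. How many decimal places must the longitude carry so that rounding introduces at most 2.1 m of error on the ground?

At 55.21° one degree of longitude covers 111320 × cos 55.21° ≈ 111320 × 0.5706 ≈ 63515.9 m.
Rounding to N decimal places gives at most 0.5 × 10⁻ᴺ degrees of error, i.e. 0.5 × 10⁻ᴺ × 63515.9 m.
Setting 31757.9 × 10⁻ᴺ ≤ 2.1 gives 10ᴺ ≥ 1.512e+04, i.e. N ≥ 4.18.
N = 4 would give 3.18 m (too coarse); N = 5 gives 0.318 m ≤ 2.1 m.

5 decimal places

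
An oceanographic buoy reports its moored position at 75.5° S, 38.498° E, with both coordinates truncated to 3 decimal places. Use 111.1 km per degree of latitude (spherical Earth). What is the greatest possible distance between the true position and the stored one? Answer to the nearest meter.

115 meters

Truncating at 3 decimal places can drop up to a full unit in the last place, so each coordinate may be off by as much as 0.001°.
Latitude error → 0.001 × 111100 = 111.1 m along the meridian.
Longitude error → 0.001 × 111100 × cos 75.5° = 0.001 × 111100 × 0.2504 ≈ 27.8172 m.
Worst case both components are at the extreme and orthogonal: √(111.1² + 27.8172²) ≈ 114.53 m.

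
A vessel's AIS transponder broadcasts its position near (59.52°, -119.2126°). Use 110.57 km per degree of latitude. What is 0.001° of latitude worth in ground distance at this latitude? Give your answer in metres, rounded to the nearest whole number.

111 metres

0.001° × 110570 m/° = 110.57 m.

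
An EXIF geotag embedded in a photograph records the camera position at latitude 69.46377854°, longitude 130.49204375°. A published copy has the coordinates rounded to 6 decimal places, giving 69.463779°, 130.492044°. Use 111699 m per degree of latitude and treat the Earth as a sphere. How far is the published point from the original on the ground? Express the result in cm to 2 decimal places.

The latitude changed by -0.00000046° and the longitude by -0.00000025°.
North–south shift: -0.00000046 × 111699 = -0.0513815 m.
East–west at this latitude: -0.00000025° × 111699 × cos 69.4638° ≈ -0.00000025 × 39183.9 = -0.00979599 m.
Combined displacement = (0.0513815² + 0.00979599²)^½ ≈ 0.052307 m.
That is 0.052307 m = 5.2307 cm.

5.23 cm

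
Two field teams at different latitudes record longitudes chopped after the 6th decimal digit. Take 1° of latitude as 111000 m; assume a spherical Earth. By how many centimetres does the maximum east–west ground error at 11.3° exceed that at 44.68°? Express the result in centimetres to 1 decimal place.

3.0 centimetres

Truncating at 6 decimal places can drop up to a full unit in the last place, so the longitude may be off by as much as 1e-06°.
At 11.3°: 1e-06° × 111000 × cos 11.3° = 1e-06 × 111000 × 0.9806 ≈ 0.10885 m.
Error at 44.68° = 1e-06° × 111000 × cos 44.68° ≈ 0.111 × 0.7110 = 0.078926 m.
Difference: 0.10885 − 0.078926 = 0.029922 m.
That is 0.0299222 m = 2.9922 cm.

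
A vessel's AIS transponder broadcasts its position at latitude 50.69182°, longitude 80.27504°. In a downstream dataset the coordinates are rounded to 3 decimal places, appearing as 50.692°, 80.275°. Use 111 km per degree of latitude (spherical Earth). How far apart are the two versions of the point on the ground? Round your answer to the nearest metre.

Δlat = 50.69182 − 50.692 = -0.00018°; Δlon = 80.27504 − 80.275 = +0.00004°.
N–S: -0.00018° × 111000 m/° = -19.98 m.
E–W at 50.692°: 0.00004° × 111000 × cos 50.692° = 0.00004 × 111000 × 0.6335 ≈ 2.81269 m.
Distance: √(19.98² + 2.81269²) ≈ 20.177 m.

20 metres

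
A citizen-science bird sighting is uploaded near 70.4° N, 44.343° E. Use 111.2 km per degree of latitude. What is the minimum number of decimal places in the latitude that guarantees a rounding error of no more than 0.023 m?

7 decimal places

One degree of latitude covers 111200 m.
N decimal places → at most half a unit in the last place, 0.5 × 10⁻ᴺ° = 111200/2 × 10⁻ᴺ m.
Setting 55600 × 10⁻ᴺ ≤ 0.023 gives 10ᴺ ≥ 2.417e+06, i.e. N ≥ 6.38.
N = 6 would give 0.0556 m (too coarse); N = 7 gives 0.00556 m ≤ 0.023 m.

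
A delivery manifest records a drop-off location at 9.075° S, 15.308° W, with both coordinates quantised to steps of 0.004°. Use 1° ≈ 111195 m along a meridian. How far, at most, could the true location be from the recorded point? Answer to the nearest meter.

With a 0.004° grid the true value lies within half a step, ±0.004°/2 = ±0.002°, of the stored one.
N–S: 0.002° × 111195 m/° = 222.39 m.
E–W at 9.075°: 0.002° × 111195 × cos 9.075° = 0.002 × 111195 × 0.9875 ≈ 219.606 m.
The two errors are perpendicular, so the maximum displacement is √(222.39² + 219.606²) ≈ 312.545 m.

313 meters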